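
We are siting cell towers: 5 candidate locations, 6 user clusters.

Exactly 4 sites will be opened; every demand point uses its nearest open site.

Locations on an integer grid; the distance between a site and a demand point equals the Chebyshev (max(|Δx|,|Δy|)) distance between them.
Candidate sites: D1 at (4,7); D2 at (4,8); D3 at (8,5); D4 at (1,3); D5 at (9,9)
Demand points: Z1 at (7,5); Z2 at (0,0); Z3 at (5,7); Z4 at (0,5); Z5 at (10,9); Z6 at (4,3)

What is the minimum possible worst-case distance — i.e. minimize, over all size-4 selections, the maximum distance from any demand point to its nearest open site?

3

Open {D1, D2, D4, D5}.
  Farthest demand point is Z1 at distance 3 (to D1); all others are ≤ 3.
With {D1, D3, D4, D5} the worst case is 3.
With {D2, D3, D4, D5} the worst case is 3.
No size-4 selection achieves below 3.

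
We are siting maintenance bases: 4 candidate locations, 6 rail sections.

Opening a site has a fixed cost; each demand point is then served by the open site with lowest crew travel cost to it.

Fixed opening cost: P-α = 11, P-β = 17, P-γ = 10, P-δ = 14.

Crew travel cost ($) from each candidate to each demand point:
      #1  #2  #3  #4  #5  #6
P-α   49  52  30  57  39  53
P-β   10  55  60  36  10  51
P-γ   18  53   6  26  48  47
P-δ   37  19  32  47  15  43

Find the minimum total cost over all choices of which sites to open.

151

Open {P-γ, P-δ}: assign each demand point to its cheapest open site.
  #1→P-γ 18, #2→P-δ 19, #3→P-γ 6, #4→P-γ 26, #5→P-δ 15, #6→P-δ 43
  crew travel cost 127, fixed 24 → total 151.
Compare {P-β, P-γ, P-δ}: crew travel cost 114 + fixed 41 = 155.
Compare {P-α, P-γ, P-δ}: crew travel cost 127 + fixed 35 = 162.
Compare {P-α, P-β, P-γ, P-δ}: crew travel cost 114 + fixed 52 = 166.
All other subsets cost ≥ 155. Minimum total cost: 151.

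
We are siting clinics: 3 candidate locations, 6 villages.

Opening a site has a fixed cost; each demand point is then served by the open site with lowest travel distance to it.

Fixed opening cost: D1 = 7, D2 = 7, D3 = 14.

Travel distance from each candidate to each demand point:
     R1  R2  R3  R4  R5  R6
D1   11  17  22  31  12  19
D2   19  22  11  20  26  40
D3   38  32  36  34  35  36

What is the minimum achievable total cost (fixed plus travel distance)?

104

Open {D1, D2}: assign each demand point to its cheapest open site.
  R1→D1 11, R2→D1 17, R3→D2 11, R4→D2 20, R5→D1 12, R6→D1 19
  travel distance 90, fixed 14 → total 104.
Compare {D1, D2, D3}: travel distance 90 + fixed 28 = 118.
Compare {D1}: travel distance 112 + fixed 7 = 119.
Compare {D1, D3}: travel distance 112 + fixed 21 = 133.
All other subsets cost ≥ 118. Minimum total cost: 104.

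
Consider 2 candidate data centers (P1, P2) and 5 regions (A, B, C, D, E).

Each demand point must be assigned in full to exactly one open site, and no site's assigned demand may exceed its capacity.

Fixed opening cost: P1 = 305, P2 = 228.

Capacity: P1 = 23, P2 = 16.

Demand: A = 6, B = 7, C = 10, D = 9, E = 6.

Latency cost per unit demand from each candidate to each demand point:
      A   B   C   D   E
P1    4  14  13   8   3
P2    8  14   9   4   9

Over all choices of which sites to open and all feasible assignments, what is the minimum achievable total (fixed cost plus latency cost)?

839

Open {P1, P2}; cheapest assignment that respects the capacities:
  P1 (cap 23, load 22): A, C, E — cost 6×4 + 10×13 + 6×3 = 172
  P2 (cap 16, load 16): B, D — cost 7×14 + 9×4 = 134
  Shipping 306, fixed 533 → total 839.
  Any other capacity-feasible assignment to {P1, P2} ships for at least 306.
Total demand is 38 and no other set of sites has combined capacity ≥ 38, so {P1, P2} is the only feasible choice of open sites. Minimum: 839.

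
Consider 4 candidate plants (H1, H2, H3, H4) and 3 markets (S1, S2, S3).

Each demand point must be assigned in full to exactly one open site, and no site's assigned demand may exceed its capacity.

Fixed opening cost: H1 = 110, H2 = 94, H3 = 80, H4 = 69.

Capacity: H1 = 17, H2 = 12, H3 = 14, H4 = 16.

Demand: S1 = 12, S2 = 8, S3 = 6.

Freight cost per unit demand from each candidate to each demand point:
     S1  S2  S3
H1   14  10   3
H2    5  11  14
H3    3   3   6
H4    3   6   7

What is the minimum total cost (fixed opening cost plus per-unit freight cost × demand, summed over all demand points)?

Open {H3, H4}; cheapest assignment that respects the capacities:
  H3 (cap 14, load 14): S2, S3 — cost 8×3 + 6×6 = 60
  H4 (cap 16, load 12): S1 — cost 12×3 = 36
  Shipping 96, fixed 149 → total 245.
  Any other capacity-feasible assignment to {H3, H4} ships for at least 96.
Compare {H2, H3}: its best feasible assignment gives total 294.
Compare {H1, H4}: its best feasible assignment gives total 313.
Every other set of open sites that can feasibly serve all demand totals ≥ 294 even under its best assignment. Minimum: 245.

245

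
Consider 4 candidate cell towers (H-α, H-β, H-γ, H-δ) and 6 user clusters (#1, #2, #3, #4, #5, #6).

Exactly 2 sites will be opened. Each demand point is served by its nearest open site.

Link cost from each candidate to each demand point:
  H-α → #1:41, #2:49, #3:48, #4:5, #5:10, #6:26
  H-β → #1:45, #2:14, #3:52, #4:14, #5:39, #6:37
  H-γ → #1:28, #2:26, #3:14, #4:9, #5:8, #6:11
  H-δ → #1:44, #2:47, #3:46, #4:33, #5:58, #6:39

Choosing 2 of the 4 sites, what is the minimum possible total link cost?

84

Open {H-β, H-γ}.
  #1→H-γ 28, #2→H-β 14, #3→H-γ 14, #4→H-γ 9, #5→H-γ 8, #6→H-γ 11  ⇒ total 84.
Compare {H-α, H-γ}: total 92.
Compare {H-γ, H-δ}: total 96.
No size-2 selection does better; minimum is 84.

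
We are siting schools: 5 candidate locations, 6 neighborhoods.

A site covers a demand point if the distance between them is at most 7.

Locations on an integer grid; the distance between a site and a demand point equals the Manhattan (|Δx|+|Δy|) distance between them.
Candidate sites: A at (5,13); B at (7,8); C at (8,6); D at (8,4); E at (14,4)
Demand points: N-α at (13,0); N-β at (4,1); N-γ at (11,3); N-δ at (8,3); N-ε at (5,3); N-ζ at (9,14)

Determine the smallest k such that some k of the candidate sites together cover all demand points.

3

Coverage sets (demand points within 7 of each site):
  A: {N-ζ}
  B: {N-δ, N-ε}
  C: {N-γ, N-δ, N-ε}
  D: {N-β, N-γ, N-δ, N-ε}
  E: {N-α, N-γ, N-δ}
No 2 sites suffice: every size-2 union leaves at least one demand point uncovered.
But {A, D, E} covers everything, so the minimum is 3.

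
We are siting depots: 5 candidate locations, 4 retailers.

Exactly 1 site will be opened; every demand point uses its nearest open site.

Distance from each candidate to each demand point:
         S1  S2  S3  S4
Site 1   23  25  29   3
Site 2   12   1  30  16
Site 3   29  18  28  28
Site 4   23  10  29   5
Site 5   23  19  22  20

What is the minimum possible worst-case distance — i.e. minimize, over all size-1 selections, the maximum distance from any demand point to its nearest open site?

23

Open {Site 5}.
  Farthest demand point is S1 at distance 23 (to Site 5); all others are ≤ 23.
With {Site 1} the worst case is 29.
With {Site 3} the worst case is 29.
No size-1 selection achieves below 23.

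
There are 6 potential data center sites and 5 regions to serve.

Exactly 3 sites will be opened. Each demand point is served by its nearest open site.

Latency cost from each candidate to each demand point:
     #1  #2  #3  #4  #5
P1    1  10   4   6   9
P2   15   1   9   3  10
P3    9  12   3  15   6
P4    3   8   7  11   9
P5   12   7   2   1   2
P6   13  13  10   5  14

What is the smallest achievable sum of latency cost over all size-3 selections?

7

Open {P1, P2, P5}.
  #1→P1 1, #2→P2 1, #3→P5 2, #4→P5 1, #5→P5 2  ⇒ total 7.
Compare {P2, P4, P5}: total 9.
Compare {P1, P3, P5}: total 13.
No size-3 selection does better; minimum is 7.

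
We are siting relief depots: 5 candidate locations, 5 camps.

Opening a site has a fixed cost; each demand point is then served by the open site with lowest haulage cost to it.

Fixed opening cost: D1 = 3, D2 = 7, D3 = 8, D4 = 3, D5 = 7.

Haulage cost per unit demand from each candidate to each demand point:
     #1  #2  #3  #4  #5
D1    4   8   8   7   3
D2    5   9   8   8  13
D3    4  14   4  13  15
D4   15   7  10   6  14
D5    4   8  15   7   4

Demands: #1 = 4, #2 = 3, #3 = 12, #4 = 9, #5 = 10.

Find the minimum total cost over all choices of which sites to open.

Open {D1, D3, D4}: assign each demand point to its cheapest open site.
  #1→D1 4×4=16, #2→D4 3×7=21, #3→D3 12×4=48, #4→D4 9×6=54, #5→D1 10×3=30
  haulage cost 169, fixed 14 → total 183.
Compare {D1, D2, D3, D4}: haulage cost 169 + fixed 21 = 190.
Compare {D1, D3, D4, D5}: haulage cost 169 + fixed 21 = 190.
Compare {D1, D3}: haulage cost 181 + fixed 11 = 192.
All other subsets cost ≥ 190. Minimum total cost: 183.

183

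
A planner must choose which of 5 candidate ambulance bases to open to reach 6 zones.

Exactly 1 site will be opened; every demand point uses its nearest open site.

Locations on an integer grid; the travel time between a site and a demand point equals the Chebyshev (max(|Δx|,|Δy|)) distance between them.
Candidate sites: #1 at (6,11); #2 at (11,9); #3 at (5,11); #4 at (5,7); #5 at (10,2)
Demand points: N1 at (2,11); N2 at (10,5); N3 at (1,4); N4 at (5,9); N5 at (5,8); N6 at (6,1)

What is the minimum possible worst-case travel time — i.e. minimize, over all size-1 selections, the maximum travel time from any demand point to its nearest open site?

6

Open {#4}.
  Farthest demand point is N6 at travel time 6 (to #4); all others are ≤ 6.
With {#5} the worst case is 9.
With {#1} the worst case is 10.
No size-1 selection achieves below 6.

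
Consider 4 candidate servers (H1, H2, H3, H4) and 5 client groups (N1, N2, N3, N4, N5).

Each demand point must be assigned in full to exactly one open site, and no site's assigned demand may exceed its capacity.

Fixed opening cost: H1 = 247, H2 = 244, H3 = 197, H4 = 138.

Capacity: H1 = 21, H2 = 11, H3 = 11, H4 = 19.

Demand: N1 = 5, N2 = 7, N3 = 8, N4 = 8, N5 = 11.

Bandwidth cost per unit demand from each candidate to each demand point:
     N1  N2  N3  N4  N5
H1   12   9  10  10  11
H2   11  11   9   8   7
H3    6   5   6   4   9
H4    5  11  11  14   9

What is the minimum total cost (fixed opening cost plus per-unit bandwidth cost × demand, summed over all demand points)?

Open {H1, H4}; cheapest assignment that respects the capacities:
  H1 (cap 21, load 20): N1, N2, N4 — cost 5×12 + 7×9 + 8×10 = 203
  H4 (cap 19, load 19): N3, N5 — cost 8×11 + 11×9 = 187
  Shipping 390, fixed 385 → total 775.
  Any other capacity-feasible assignment to {H1, H4} ships for at least 390.
Compare {H1, H3, H4}: its best feasible assignment gives total 881.
Compare {H1, H2, H4}: its best feasible assignment gives total 960.
Every other set of open sites that can feasibly serve all demand totals ≥ 881 even under its best assignment. Minimum: 775.

775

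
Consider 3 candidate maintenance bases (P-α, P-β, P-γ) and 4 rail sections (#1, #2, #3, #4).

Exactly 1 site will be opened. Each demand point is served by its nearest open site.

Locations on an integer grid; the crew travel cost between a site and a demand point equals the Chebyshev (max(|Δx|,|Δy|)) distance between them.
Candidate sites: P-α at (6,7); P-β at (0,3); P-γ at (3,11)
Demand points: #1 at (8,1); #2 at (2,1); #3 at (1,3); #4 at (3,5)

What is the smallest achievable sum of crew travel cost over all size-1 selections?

14

Open {P-β}.
  #1→P-β 8, #2→P-β 2, #3→P-β 1, #4→P-β 3  ⇒ total 14.
Compare {P-α}: total 20.
Compare {P-γ}: total 34.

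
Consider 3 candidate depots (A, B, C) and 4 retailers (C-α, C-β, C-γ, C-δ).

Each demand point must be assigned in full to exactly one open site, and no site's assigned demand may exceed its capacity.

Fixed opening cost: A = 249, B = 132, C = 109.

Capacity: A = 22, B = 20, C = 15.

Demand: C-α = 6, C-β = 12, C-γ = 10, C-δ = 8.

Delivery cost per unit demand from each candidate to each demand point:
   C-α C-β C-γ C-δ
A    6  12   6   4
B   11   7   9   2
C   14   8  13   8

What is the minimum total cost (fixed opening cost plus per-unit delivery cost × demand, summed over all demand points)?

577

Open {A, B}; cheapest assignment that respects the capacities:
  A (cap 22, load 16): C-α, C-γ — cost 6×6 + 10×6 = 96
  B (cap 20, load 20): C-β, C-δ — cost 12×7 + 8×2 = 100
  Shipping 196, fixed 381 → total 577.
  Any other capacity-feasible assignment to {A, B} ships for at least 196.
Compare {A, B, C}: its best feasible assignment gives total 686.
Compare {A, C}: its best feasible assignment gives total 710.
Every other set of open sites that can feasibly serve all demand totals ≥ 686 even under its best assignment. Minimum: 577.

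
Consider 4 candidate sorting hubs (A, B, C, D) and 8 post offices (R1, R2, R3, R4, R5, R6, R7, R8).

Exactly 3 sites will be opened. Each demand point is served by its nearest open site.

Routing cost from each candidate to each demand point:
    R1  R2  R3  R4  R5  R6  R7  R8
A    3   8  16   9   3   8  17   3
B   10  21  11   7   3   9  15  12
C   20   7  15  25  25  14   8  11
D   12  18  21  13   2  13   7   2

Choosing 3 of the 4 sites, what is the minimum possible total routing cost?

48

Open {A, B, D}.
  R1→A 3, R2→A 8, R3→B 11, R4→B 7, R5→D 2, R6→A 8, R7→D 7, R8→D 2  ⇒ total 48.
Compare {A, B, C}: total 50.
Compare {A, C, D}: total 53.
No size-3 selection does better; minimum is 48.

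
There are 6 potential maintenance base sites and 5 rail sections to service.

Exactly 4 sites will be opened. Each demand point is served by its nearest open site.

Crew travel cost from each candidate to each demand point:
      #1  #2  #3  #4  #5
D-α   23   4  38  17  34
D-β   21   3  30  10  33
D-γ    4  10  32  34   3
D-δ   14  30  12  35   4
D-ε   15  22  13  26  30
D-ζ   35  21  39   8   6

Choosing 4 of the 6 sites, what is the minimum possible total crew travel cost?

30

Open {D-β, D-γ, D-δ, D-ζ}.
  #1→D-γ 4, #2→D-β 3, #3→D-δ 12, #4→D-ζ 8, #5→D-γ 3  ⇒ total 30.
Compare {D-α, D-γ, D-δ, D-ζ}: total 31.
Compare {D-β, D-γ, D-ε, D-ζ}: total 31.
No size-4 selection does better; minimum is 30.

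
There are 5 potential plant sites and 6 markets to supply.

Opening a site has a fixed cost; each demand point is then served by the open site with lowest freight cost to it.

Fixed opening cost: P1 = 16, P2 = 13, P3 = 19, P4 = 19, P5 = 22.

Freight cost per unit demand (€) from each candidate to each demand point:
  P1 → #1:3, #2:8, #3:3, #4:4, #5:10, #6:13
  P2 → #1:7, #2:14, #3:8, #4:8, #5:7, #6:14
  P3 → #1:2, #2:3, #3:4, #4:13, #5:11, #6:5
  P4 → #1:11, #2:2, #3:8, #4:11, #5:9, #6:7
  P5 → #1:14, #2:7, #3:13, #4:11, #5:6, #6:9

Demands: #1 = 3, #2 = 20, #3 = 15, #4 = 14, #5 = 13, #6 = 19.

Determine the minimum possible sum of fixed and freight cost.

396

Open {P1, P3, P4, P5}: assign each demand point to its cheapest open site.
  #1→P3 3×2=6, #2→P4 20×2=40, #3→P1 15×3=45, #4→P1 14×4=56, #5→P5 13×6=78, #6→P3 19×5=95
  freight cost 320, fixed 76 → total 396.
Compare {P1, P3, P5}: freight cost 340 + fixed 57 = 397.
Compare {P1, P2, P3, P4}: freight cost 333 + fixed 67 = 400.
Compare {P1, P2, P3}: freight cost 353 + fixed 48 = 401.
All other subsets cost ≥ 397. Minimum total cost: 396.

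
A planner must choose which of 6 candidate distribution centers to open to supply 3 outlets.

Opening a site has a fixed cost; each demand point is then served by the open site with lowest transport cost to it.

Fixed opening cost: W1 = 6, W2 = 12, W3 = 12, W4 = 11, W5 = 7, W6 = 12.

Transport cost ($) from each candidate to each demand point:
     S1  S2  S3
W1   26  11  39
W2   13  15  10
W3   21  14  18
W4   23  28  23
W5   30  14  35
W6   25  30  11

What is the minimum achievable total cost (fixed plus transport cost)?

50

Open {W2}: assign each demand point to its cheapest open site.
  S1→W2 13, S2→W2 15, S3→W2 10
  transport cost 38, fixed 12 → total 50.
Compare {W1, W2}: transport cost 34 + fixed 18 = 52.
Compare {W2, W5}: transport cost 37 + fixed 19 = 56.
Compare {W1, W2, W5}: transport cost 34 + fixed 25 = 59.
All other subsets cost ≥ 52. Minimum total cost: 50.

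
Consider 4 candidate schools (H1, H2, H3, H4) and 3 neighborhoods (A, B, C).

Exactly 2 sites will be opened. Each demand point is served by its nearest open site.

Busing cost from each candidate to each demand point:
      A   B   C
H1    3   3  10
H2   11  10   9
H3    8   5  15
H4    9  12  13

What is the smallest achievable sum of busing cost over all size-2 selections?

Open {H1, H2}.
  A→H1 3, B→H1 3, C→H2 9  ⇒ total 15.
Compare {H1, H3}: total 16.
Compare {H1, H4}: total 16.
No size-2 selection does better; minimum is 15.

15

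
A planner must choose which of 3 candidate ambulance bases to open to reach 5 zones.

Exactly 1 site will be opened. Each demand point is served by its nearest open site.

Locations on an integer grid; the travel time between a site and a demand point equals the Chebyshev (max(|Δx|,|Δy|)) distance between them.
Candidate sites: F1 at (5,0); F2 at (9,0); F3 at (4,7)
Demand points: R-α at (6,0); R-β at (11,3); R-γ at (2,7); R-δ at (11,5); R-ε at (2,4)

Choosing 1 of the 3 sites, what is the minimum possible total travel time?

24

Open {F1}.
  R-α→F1 1, R-β→F1 6, R-γ→F1 7, R-δ→F1 6, R-ε→F1 4  ⇒ total 24.
Compare {F2}: total 25.
Compare {F3}: total 26.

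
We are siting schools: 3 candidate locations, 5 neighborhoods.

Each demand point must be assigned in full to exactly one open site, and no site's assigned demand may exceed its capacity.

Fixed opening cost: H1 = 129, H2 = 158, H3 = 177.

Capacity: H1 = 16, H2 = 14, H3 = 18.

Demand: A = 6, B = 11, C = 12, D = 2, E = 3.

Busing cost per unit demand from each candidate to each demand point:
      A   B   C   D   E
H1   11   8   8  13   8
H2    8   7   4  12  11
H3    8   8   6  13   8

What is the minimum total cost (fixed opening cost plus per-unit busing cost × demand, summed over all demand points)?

564

Open {H1, H3}; cheapest assignment that respects the capacities:
  H1 (cap 16, load 16): B, D, E — cost 11×8 + 2×13 + 3×8 = 138
  H3 (cap 18, load 18): A, C — cost 6×8 + 12×6 = 120
  Shipping 258, fixed 306 → total 564.
  Any other capacity-feasible assignment to {H1, H3} ships for at least 258.
Compare {H1, H2, H3}: its best feasible assignment gives total 696.
Every other set of open sites that can feasibly serve all demand totals ≥ 696 even under its best assignment. Minimum: 564.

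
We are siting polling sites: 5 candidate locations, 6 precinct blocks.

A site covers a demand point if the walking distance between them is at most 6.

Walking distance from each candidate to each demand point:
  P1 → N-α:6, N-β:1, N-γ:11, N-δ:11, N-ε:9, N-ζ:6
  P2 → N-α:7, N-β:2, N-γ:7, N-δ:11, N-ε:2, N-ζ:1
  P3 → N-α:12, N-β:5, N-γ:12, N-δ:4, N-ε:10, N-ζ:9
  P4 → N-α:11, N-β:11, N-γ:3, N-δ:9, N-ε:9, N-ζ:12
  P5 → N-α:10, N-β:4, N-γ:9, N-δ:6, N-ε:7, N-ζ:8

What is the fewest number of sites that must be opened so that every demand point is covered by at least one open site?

4

Coverage sets (demand points within 6 of each site):
  P1: {N-α, N-β, N-ζ}
  P2: {N-β, N-ε, N-ζ}
  P3: {N-β, N-δ}
  P4: {N-γ}
  P5: {N-β, N-δ}
No 3 sites suffice: every size-3 union leaves at least one demand point uncovered.
But {P1, P2, P3, P4} covers everything, so the minimum is 4.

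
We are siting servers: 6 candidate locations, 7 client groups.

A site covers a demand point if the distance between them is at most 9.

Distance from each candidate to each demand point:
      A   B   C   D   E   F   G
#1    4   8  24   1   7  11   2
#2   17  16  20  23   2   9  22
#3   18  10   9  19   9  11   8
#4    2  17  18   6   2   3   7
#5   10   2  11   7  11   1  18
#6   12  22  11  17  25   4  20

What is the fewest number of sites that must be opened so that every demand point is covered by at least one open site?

3

Coverage sets (demand points within 9 of each site):
  #1: {A, B, D, E, G}
  #2: {E, F}
  #3: {C, E, G}
  #4: {A, D, E, F, G}
  #5: {B, D, F}
  #6: {F}
No 2 sites suffice: every size-2 union leaves at least one demand point uncovered.
But {#1, #2, #3} covers everything, so the minimum is 3.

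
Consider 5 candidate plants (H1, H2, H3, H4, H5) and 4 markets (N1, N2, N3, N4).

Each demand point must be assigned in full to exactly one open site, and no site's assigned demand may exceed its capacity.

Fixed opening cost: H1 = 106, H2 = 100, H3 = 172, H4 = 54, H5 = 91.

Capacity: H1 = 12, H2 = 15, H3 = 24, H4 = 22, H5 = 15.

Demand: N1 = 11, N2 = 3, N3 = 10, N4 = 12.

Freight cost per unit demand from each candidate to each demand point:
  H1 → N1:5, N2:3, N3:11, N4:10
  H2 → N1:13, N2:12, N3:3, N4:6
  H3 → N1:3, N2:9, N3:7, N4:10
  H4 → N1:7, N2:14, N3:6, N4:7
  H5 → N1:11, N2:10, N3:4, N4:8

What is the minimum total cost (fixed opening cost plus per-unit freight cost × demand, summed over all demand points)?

399

Open {H2, H4}; cheapest assignment that respects the capacities:
  H2 (cap 15, load 15): N2, N4 — cost 3×12 + 12×6 = 108
  H4 (cap 22, load 21): N1, N3 — cost 11×7 + 10×6 = 137
  Shipping 245, fixed 154 → total 399.
  Any other capacity-feasible assignment to {H2, H4} ships for at least 245.
Compare {H4, H5}: its best feasible assignment gives total 408.
Compare {H3, H4}: its best feasible assignment gives total 430.
Every other set of open sites that can feasibly serve all demand totals ≥ 408 even under its best assignment. Minimum: 399.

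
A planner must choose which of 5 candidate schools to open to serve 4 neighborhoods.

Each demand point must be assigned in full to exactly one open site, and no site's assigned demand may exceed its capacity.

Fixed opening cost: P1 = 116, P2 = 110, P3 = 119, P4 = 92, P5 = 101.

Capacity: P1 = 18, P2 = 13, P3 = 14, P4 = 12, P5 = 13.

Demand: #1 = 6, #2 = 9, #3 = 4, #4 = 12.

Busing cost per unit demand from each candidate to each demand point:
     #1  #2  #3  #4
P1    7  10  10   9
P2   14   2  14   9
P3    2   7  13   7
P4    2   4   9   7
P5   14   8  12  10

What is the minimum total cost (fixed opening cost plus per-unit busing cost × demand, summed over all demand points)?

450

Open {P1, P2}; cheapest assignment that respects the capacities:
  P1 (cap 18, load 18): #1, #4 — cost 6×7 + 12×9 = 150
  P2 (cap 13, load 13): #2, #3 — cost 9×2 + 4×14 = 74
  Shipping 224, fixed 226 → total 450.
  Any other capacity-feasible assignment to {P1, P2} ships for at least 224.
Compare {P2, P3, P4}: its best feasible assignment gives total 471.
Compare {P1, P5}: its best feasible assignment gives total 487.
Every other set of open sites that can feasibly serve all demand totals ≥ 471 even under its best assignment. Minimum: 450.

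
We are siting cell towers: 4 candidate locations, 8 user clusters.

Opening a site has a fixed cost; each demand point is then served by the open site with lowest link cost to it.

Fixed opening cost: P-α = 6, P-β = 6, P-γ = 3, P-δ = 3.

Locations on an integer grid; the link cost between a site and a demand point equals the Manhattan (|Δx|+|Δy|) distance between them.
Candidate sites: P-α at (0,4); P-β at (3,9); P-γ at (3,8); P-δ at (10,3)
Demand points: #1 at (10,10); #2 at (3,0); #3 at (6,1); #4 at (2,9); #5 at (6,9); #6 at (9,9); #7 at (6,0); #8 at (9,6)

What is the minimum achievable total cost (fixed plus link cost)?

Open {P-γ, P-δ}: assign each demand point to its cheapest open site.
  #1→P-δ 7, #2→P-γ 8, #3→P-δ 6, #4→P-γ 2, #5→P-γ 4, #6→P-γ 7, #7→P-δ 7, #8→P-δ 4
  link cost 45, fixed 6 → total 51.
Compare {P-β, P-δ}: link cost 43 + fixed 9 = 52.
Compare {P-β, P-γ, P-δ}: link cost 42 + fixed 12 = 54.
Compare {P-α, P-β, P-δ}: link cost 41 + fixed 15 = 56.
All other subsets cost ≥ 52. Minimum total cost: 51.

51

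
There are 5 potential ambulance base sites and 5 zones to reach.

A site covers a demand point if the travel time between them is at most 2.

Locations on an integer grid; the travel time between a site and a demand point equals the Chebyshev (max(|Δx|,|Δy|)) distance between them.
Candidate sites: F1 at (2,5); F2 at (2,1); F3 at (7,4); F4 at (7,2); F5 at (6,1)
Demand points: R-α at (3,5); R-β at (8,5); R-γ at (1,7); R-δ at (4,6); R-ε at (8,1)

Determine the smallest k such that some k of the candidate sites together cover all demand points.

Coverage sets (demand points within 2 of each site):
  F1: {R-α, R-γ, R-δ}
  F2: {}
  F3: {R-β}
  F4: {R-ε}
  F5: {R-ε}
No 2 sites suffice: every size-2 union leaves at least one demand point uncovered.
But {F1, F3, F4} covers everything, so the minimum is 3.

3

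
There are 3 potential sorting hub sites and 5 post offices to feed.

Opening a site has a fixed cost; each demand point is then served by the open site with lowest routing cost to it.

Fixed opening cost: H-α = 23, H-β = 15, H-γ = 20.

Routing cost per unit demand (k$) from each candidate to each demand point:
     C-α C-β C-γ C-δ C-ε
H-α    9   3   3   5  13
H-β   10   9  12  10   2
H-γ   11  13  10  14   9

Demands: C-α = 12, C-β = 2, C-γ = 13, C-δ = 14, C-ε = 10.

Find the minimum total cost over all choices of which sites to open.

281

Open {H-α, H-β}: assign each demand point to its cheapest open site.
  C-α→H-α 12×9=108, C-β→H-α 2×3=6, C-γ→H-α 13×3=39, C-δ→H-α 14×5=70, C-ε→H-β 10×2=20
  routing cost 243, fixed 38 → total 281.
Compare {H-α, H-β, H-γ}: routing cost 243 + fixed 58 = 301.
Compare {H-α, H-γ}: routing cost 313 + fixed 43 = 356.
Compare {H-α}: routing cost 353 + fixed 23 = 376.
All other subsets cost ≥ 301. Minimum total cost: 281.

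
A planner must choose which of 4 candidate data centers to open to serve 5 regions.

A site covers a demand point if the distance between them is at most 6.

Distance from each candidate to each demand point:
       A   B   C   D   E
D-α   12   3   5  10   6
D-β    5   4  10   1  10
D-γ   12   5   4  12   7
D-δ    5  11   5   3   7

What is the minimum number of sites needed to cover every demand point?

Coverage sets (demand points within 6 of each site):
  D-α: {B, C, E}
  D-β: {A, B, D}
  D-γ: {B, C}
  D-δ: {A, C, D}
No single site covers all 5 demand points.
But {D-α, D-β} covers everything, so the minimum is 2.

2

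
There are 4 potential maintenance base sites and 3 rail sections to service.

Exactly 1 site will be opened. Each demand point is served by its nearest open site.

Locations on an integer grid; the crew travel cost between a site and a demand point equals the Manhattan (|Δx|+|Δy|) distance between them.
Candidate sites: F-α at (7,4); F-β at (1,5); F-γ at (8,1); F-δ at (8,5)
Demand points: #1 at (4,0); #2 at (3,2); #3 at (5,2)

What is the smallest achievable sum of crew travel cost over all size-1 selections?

15

Open {F-γ}.
  #1→F-γ 5, #2→F-γ 6, #3→F-γ 4  ⇒ total 15.
Compare {F-α}: total 17.
Compare {F-β}: total 20.
No size-1 selection does better; minimum is 15.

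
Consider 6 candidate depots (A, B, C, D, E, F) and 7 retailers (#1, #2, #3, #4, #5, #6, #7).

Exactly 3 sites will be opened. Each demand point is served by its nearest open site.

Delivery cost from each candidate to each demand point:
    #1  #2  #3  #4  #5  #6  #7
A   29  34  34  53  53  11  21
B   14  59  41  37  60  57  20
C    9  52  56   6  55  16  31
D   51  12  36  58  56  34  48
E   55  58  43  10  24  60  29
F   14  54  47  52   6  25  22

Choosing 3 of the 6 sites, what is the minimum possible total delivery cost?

Open {C, D, F}.
  #1→C 9, #2→D 12, #3→D 36, #4→C 6, #5→F 6, #6→C 16, #7→F 22  ⇒ total 107.
Compare {A, C, F}: total 121.
Compare {D, E, F}: total 125.
No size-3 selection does better; minimum is 107.

107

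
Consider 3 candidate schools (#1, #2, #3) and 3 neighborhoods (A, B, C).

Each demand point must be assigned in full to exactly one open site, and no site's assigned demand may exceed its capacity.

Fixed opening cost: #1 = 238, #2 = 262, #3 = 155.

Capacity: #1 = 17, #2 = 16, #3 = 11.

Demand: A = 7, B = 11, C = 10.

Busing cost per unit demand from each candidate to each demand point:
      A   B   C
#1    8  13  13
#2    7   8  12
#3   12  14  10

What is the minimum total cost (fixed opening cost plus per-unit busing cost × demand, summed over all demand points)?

733

Open {#1, #3}; cheapest assignment that respects the capacities:
  #1 (cap 17, load 17): A, C — cost 7×8 + 10×13 = 186
  #3 (cap 11, load 11): B — cost 11×14 = 154
  Shipping 340, fixed 393 → total 733.
  Any other capacity-feasible assignment to {#1, #3} ships for at least 340.
Compare {#1, #2}: its best feasible assignment gives total 774.
Compare {#1, #2, #3}: its best feasible assignment gives total 899.
Every other set of open sites that can feasibly serve all demand totals ≥ 774 even under its best assignment. Minimum: 733.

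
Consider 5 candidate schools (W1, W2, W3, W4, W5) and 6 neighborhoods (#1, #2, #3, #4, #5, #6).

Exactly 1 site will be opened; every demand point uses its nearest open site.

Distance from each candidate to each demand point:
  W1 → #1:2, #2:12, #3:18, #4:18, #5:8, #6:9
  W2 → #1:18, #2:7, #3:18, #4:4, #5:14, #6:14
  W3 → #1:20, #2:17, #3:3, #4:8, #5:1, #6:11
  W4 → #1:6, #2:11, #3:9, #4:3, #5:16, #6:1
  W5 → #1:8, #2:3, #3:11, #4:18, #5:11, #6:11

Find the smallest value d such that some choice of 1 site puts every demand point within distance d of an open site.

Open {W4}.
  Farthest demand point is #5 at distance 16 (to W4); all others are ≤ 16.
With {W1} the worst case is 18.
With {W2} the worst case is 18.
No size-1 selection achieves below 16.

16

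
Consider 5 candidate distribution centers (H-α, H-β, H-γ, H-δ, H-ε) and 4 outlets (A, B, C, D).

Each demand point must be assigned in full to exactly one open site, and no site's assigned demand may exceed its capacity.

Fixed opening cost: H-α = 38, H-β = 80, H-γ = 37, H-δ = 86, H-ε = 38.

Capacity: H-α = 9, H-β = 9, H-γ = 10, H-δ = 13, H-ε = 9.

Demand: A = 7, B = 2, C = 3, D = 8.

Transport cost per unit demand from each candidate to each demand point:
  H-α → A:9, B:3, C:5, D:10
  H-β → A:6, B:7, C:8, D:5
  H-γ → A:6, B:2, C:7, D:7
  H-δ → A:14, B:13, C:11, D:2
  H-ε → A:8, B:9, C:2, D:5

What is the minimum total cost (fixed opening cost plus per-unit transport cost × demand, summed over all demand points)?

214

Open {H-α, H-γ, H-ε}; cheapest assignment that respects the capacities:
  H-α (cap 9, load 3): C — cost 3×5 = 15
  H-γ (cap 10, load 9): A, B — cost 7×6 + 2×2 = 46
  H-ε (cap 9, load 8): D — cost 8×5 = 40
  Shipping 101, fixed 113 → total 214.
  Any other capacity-feasible assignment to {H-α, H-γ, H-ε} ships for at least 101.
Compare {H-γ, H-δ}: its best feasible assignment gives total 218.
Compare {H-γ, H-δ, H-ε}: its best feasible assignment gives total 229.
Every other set of open sites that can feasibly serve all demand totals ≥ 218 even under its best assignment. Minimum: 214.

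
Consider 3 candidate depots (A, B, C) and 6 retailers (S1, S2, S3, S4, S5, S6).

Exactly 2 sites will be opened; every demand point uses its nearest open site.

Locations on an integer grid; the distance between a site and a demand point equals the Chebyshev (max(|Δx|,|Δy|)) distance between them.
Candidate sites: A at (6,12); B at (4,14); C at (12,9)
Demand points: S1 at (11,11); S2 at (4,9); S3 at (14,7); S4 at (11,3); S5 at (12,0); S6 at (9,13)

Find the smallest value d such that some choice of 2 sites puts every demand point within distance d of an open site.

Open {A, C}.
  Farthest demand point is S5 at distance 9 (to C); all others are ≤ 9.
With {B, C} the worst case is 9.
With {A, B} the worst case is 12.
No size-2 selection achieves below 9.

9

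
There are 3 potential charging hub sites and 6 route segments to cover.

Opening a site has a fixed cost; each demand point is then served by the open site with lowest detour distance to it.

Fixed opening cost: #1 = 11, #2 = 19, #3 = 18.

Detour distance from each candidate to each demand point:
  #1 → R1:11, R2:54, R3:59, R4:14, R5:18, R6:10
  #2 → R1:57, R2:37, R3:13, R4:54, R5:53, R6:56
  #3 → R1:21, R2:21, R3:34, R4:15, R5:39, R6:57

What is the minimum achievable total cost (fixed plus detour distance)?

133

Open {#1, #2}: assign each demand point to its cheapest open site.
  R1→#1 11, R2→#2 37, R3→#2 13, R4→#1 14, R5→#1 18, R6→#1 10
  detour distance 103, fixed 30 → total 133.
Compare {#1, #2, #3}: detour distance 87 + fixed 48 = 135.
Compare {#1, #3}: detour distance 108 + fixed 29 = 137.
Compare {#1}: detour distance 166 + fixed 11 = 177.
All other subsets cost ≥ 135. Minimum total cost: 133.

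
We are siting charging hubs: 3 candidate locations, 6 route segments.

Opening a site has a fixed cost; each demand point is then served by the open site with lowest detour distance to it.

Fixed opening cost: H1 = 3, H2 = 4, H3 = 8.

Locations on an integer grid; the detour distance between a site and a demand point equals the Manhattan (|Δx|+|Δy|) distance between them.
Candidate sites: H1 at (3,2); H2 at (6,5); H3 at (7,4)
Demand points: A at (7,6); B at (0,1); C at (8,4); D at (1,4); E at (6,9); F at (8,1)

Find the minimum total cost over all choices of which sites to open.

Open {H1, H2}: assign each demand point to its cheapest open site.
  A→H2 2, B→H1 4, C→H2 3, D→H1 4, E→H2 4, F→H1 6
  detour distance 23, fixed 7 → total 30.
Compare {H1, H3}: detour distance 21 + fixed 11 = 32.
Compare {H1, H2, H3}: detour distance 19 + fixed 15 = 34.
Compare {H2}: detour distance 31 + fixed 4 = 35.
All other subsets cost ≥ 32. Minimum total cost: 30.

30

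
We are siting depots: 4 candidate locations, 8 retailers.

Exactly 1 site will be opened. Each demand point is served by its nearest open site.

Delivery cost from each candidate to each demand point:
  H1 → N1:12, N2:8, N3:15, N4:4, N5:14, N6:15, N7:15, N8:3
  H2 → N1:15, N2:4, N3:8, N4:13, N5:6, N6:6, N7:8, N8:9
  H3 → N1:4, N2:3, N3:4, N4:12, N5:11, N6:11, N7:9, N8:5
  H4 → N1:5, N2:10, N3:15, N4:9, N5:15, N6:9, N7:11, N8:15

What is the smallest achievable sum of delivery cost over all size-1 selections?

Open {H3}.
  N1→H3 4, N2→H3 3, N3→H3 4, N4→H3 12, N5→H3 11, N6→H3 11, N7→H3 9, N8→H3 5  ⇒ total 59.
Compare {H2}: total 69.
Compare {H1}: total 86.
No size-1 selection does better; minimum is 59.

59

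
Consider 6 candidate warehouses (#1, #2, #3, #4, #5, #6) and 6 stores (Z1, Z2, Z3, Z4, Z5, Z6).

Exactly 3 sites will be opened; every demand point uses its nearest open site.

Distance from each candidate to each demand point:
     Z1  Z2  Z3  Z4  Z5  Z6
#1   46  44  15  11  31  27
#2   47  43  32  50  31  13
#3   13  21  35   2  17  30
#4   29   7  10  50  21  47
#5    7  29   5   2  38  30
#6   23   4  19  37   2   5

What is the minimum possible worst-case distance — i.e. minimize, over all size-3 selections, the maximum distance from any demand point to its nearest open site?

Open {#1, #5, #6}.
  Farthest demand point is Z1 at distance 7 (to #5); all others are ≤ 7.
With {#2, #5, #6} the worst case is 7.
With {#3, #5, #6} the worst case is 7.
No size-3 selection achieves below 7.

7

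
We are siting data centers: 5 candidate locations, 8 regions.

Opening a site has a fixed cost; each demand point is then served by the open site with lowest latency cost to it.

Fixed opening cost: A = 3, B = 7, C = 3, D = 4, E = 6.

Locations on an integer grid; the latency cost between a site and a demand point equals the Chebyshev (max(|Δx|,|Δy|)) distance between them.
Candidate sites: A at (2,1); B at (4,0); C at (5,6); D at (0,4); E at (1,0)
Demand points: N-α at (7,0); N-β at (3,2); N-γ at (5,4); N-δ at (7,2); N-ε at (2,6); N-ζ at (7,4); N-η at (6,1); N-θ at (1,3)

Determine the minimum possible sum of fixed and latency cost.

29

Open {A, C}: assign each demand point to its cheapest open site.
  N-α→A 5, N-β→A 1, N-γ→C 2, N-δ→C 4, N-ε→C 3, N-ζ→C 2, N-η→A 4, N-θ→A 2
  latency cost 23, fixed 6 → total 29.
Compare {B, C}: latency cost 20 + fixed 10 = 30.
Compare {A, B, C}: latency cost 18 + fixed 13 = 31.
Compare {A, C, D}: latency cost 21 + fixed 10 = 31.
All other subsets cost ≥ 30. Minimum total cost: 29.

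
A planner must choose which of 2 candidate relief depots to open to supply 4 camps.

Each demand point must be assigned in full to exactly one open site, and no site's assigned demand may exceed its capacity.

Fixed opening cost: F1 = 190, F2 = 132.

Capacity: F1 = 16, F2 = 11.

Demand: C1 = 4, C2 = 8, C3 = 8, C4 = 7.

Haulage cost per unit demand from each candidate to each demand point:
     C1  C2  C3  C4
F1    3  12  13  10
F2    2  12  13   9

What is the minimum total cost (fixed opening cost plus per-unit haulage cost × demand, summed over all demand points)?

Open {F1, F2}; cheapest assignment that respects the capacities:
  F1 (cap 16, load 16): C2, C3 — cost 8×12 + 8×13 = 200
  F2 (cap 11, load 11): C1, C4 — cost 4×2 + 7×9 = 71
  Shipping 271, fixed 322 → total 593.
  Any other capacity-feasible assignment to {F1, F2} ships for at least 271.
Total demand is 27 and no other set of sites has combined capacity ≥ 27, so {F1, F2} is the only feasible choice of open sites. Minimum: 593.

593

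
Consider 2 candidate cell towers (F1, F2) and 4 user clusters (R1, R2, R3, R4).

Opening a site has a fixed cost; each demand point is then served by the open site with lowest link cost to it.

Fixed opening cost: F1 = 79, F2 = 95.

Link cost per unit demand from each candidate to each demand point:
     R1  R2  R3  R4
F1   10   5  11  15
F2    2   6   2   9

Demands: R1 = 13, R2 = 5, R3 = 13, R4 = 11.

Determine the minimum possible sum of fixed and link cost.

276

Open {F2}: assign each demand point to its cheapest open site.
  R1→F2 13×2=26, R2→F2 5×6=30, R3→F2 13×2=26, R4→F2 11×9=99
  link cost 181, fixed 95 → total 276.
Compare {F1, F2}: link cost 176 + fixed 174 = 350.
Compare {F1}: link cost 463 + fixed 79 = 542.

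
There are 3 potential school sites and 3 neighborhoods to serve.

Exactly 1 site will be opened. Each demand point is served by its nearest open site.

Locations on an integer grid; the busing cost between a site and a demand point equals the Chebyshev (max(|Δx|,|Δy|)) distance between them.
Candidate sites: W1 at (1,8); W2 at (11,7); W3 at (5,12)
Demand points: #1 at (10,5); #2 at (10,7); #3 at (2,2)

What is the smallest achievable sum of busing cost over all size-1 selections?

Open {W2}.
  #1→W2 2, #2→W2 1, #3→W2 9  ⇒ total 12.
Compare {W3}: total 22.
Compare {W1}: total 24.

12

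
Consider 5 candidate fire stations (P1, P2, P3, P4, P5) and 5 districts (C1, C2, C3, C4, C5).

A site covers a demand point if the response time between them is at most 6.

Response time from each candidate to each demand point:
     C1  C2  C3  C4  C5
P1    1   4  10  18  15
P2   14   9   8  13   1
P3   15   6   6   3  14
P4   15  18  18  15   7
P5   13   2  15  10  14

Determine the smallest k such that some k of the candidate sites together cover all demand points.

3

Coverage sets (demand points within 6 of each site):
  P1: {C1, C2}
  P2: {C5}
  P3: {C2, C3, C4}
  P4: {}
  P5: {C2}
No 2 sites suffice: every size-2 union leaves at least one demand point uncovered.
But {P1, P2, P3} covers everything, so the minimum is 3.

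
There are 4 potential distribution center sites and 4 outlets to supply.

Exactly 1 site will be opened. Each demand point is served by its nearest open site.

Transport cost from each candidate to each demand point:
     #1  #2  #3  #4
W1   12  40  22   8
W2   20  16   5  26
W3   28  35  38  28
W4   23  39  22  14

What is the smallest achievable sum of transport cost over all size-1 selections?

Open {W2}.
  #1→W2 20, #2→W2 16, #3→W2 5, #4→W2 26  ⇒ total 67.
Compare {W1}: total 82.
Compare {W4}: total 98.
No size-1 selection does better; minimum is 67.

67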